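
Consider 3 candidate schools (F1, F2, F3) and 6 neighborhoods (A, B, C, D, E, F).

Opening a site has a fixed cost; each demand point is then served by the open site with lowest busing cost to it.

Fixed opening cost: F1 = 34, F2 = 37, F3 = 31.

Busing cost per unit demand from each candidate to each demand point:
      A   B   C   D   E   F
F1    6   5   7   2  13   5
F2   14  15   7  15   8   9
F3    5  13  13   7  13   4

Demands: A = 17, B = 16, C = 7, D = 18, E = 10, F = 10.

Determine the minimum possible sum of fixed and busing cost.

Open {F1, F2}: assign each demand point to its cheapest open site.
  A→F1 17×6=102, B→F1 16×5=80, C→F1 7×7=49, D→F1 18×2=36, E→F2 10×8=80, F→F1 10×5=50
  busing cost 397, fixed 71 → total 468.
Compare {F1, F2, F3}: busing cost 370 + fixed 102 = 472.
Compare {F1}: busing cost 447 + fixed 34 = 481.
Compare {F1, F3}: busing cost 420 + fixed 65 = 485.
All other subsets cost ≥ 472. Minimum total cost: 468.

468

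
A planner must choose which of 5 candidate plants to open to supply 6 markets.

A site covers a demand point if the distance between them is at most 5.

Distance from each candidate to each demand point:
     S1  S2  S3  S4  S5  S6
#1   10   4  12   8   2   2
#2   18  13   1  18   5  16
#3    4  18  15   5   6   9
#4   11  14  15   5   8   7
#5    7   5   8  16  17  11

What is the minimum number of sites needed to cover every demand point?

Coverage sets (demand points within 5 of each site):
  #1: {S2, S5, S6}
  #2: {S3, S5}
  #3: {S1, S4}
  #4: {S4}
  #5: {S2}
No 2 sites suffice: every size-2 union leaves at least one demand point uncovered.
But {#1, #2, #3} covers everything, so the minimum is 3.

3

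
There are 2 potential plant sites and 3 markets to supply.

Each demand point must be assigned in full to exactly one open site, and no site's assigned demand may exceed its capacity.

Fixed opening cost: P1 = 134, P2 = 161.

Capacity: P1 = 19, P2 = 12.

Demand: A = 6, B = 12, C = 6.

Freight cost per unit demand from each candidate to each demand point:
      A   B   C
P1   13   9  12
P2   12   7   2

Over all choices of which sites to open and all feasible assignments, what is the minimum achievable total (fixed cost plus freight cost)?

487

Open {P1, P2}; cheapest assignment that respects the capacities:
  P1 (cap 19, load 12): B — cost 12×9 = 108
  P2 (cap 12, load 12): A, C — cost 6×12 + 6×2 = 84
  Shipping 192, fixed 295 → total 487.
  Any other capacity-feasible assignment to {P1, P2} ships for at least 192.
Total demand is 24 and no other set of sites has combined capacity ≥ 24, so {P1, P2} is the only feasible choice of open sites. Minimum: 487.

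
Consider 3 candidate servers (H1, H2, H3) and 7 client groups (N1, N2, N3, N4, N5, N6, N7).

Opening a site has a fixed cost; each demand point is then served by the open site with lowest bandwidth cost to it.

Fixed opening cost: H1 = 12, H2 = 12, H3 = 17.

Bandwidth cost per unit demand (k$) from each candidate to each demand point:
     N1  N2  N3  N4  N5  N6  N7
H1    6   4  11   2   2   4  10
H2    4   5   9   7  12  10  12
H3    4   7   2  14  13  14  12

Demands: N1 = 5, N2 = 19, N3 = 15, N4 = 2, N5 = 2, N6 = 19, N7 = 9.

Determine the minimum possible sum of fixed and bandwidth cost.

Open {H1, H3}: assign each demand point to its cheapest open site.
  N1→H3 5×4=20, N2→H1 19×4=76, N3→H3 15×2=30, N4→H1 2×2=4, N5→H1 2×2=4, N6→H1 19×4=76, N7→H1 9×10=90
  bandwidth cost 300, fixed 29 → total 329.
Compare {H1, H2, H3}: bandwidth cost 300 + fixed 41 = 341.
Compare {H1, H2}: bandwidth cost 405 + fixed 24 = 429.
Compare {H1}: bandwidth cost 445 + fixed 12 = 457.
All other subsets cost ≥ 341. Minimum total cost: 329.

329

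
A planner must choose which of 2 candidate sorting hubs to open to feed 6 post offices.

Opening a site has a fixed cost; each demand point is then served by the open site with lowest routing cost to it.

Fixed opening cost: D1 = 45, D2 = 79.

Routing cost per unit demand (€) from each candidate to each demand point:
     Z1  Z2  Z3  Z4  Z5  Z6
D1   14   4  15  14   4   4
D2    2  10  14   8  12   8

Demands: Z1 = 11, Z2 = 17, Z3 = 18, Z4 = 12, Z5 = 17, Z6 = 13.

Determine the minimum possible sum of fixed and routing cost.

682

Open {D1, D2}: assign each demand point to its cheapest open site.
  Z1→D2 11×2=22, Z2→D1 17×4=68, Z3→D2 18×14=252, Z4→D2 12×8=96, Z5→D1 17×4=68, Z6→D1 13×4=52
  routing cost 558, fixed 124 → total 682.
Compare {D1}: routing cost 780 + fixed 45 = 825.
Compare {D2}: routing cost 848 + fixed 79 = 927.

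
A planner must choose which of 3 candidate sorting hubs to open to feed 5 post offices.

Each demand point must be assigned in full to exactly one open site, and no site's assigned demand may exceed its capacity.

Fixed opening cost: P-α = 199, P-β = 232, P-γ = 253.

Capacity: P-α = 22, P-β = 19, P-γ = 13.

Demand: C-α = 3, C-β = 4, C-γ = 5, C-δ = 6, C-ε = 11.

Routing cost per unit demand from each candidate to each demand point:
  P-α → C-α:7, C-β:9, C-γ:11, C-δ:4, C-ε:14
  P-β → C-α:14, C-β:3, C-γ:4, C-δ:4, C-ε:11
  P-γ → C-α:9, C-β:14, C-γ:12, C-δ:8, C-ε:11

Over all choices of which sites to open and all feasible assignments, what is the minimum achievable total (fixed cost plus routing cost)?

Open {P-α, P-β}; cheapest assignment that respects the capacities:
  P-α (cap 22, load 13): C-α, C-β, C-δ — cost 3×7 + 4×9 + 6×4 = 81
  P-β (cap 19, load 16): C-γ, C-ε — cost 5×4 + 11×11 = 141
  Shipping 222, fixed 431 → total 653.
  Any other capacity-feasible assignment to {P-α, P-β} ships for at least 222.
Compare {P-β, P-γ}: its best feasible assignment gives total 704.
Compare {P-α, P-γ}: its best feasible assignment gives total 709.
Every other set of open sites that can feasibly serve all demand totals ≥ 704 even under its best assignment. Minimum: 653.

653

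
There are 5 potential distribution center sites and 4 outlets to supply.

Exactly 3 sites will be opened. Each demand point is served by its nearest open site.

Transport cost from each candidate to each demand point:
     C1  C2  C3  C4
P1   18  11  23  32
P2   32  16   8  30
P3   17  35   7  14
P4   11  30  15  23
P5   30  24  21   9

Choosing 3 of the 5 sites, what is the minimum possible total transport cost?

Open {P1, P3, P4}.
  C1→P4 11, C2→P1 11, C3→P3 7, C4→P3 14  ⇒ total 43.
Compare {P1, P3, P5}: total 44.
Compare {P2, P4, P5}: total 44.
No size-3 selection does better; minimum is 43.

43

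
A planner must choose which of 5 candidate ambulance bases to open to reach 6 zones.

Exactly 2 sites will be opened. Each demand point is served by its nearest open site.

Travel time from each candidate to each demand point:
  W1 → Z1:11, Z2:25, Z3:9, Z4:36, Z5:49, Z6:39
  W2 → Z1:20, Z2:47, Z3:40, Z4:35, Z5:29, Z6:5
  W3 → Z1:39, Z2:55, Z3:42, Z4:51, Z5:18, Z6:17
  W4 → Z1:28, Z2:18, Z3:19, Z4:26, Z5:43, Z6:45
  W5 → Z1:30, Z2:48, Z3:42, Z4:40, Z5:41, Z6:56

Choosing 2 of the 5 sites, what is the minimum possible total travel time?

Open {W1, W2}.
  Z1→W1 11, Z2→W1 25, Z3→W1 9, Z4→W2 35, Z5→W2 29, Z6→W2 5  ⇒ total 114.
Compare {W1, W3}: total 116.
Compare {W2, W4}: total 117.
No size-2 selection does better; minimum is 114.

114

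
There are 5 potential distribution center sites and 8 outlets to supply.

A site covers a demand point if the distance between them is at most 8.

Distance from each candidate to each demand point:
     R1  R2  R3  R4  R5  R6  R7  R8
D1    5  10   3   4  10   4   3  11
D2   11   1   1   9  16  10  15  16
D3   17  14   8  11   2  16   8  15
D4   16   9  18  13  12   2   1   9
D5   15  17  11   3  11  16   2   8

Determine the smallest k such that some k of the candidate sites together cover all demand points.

4

Coverage sets (demand points within 8 of each site):
  D1: {R1, R3, R4, R6, R7}
  D2: {R2, R3}
  D3: {R3, R5, R7}
  D4: {R6, R7}
  D5: {R4, R7, R8}
No 3 sites suffice: every size-3 union leaves at least one demand point uncovered.
But {D1, D2, D3, D5} covers everything, so the minimum is 4.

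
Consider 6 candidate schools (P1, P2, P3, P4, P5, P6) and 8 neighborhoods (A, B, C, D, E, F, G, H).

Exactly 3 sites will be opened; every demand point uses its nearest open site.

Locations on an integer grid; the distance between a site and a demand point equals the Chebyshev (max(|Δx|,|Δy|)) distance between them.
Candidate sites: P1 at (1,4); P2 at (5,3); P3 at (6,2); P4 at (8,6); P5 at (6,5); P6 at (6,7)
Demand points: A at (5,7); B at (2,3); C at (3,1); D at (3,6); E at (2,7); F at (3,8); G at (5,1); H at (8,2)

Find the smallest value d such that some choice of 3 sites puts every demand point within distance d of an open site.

3

Open {P1, P2, P5}.
  Farthest demand point is E at distance 3 (to P1); all others are ≤ 3.
With {P1, P2, P6} the worst case is 3.
With {P1, P3, P5} the worst case is 3.
No size-3 selection achieves below 3.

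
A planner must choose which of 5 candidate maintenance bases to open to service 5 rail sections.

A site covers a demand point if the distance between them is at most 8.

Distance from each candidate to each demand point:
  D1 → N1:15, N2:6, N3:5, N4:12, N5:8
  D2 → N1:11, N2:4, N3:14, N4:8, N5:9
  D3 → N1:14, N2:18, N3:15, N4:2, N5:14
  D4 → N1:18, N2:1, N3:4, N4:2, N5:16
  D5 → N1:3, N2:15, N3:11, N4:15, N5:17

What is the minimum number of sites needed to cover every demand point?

3

Coverage sets (demand points within 8 of each site):
  D1: {N2, N3, N5}
  D2: {N2, N4}
  D3: {N4}
  D4: {N2, N3, N4}
  D5: {N1}
No 2 sites suffice: every size-2 union leaves at least one demand point uncovered.
But {D1, D2, D5} covers everything, so the minimum is 3.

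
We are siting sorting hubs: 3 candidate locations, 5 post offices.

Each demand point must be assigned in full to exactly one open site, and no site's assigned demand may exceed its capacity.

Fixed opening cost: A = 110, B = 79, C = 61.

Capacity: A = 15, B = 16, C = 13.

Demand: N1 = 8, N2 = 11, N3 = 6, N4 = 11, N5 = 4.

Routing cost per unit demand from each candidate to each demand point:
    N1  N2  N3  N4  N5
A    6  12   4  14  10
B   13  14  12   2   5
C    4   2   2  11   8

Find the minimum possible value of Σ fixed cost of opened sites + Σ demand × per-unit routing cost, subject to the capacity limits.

386

Open {A, B, C}; cheapest assignment that respects the capacities:
  A (cap 15, load 14): N1, N3 — cost 8×6 + 6×4 = 72
  B (cap 16, load 15): N4, N5 — cost 11×2 + 4×5 = 42
  C (cap 13, load 11): N2 — cost 11×2 = 22
  Shipping 136, fixed 250 → total 386.
  Any other capacity-feasible assignment to {A, B, C} ships for at least 136.
Total demand is 40 and no other set of sites has combined capacity ≥ 40, so {A, B, C} is the only feasible choice of open sites. Minimum: 386.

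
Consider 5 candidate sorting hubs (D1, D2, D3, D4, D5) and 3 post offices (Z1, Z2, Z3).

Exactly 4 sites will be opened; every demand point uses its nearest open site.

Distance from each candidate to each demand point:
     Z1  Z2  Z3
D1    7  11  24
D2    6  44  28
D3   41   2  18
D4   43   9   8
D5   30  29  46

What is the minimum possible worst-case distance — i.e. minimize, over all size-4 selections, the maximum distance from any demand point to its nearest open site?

Open {D1, D2, D3, D4}.
  Farthest demand point is Z3 at distance 8 (to D4); all others are ≤ 8.
With {D1, D3, D4, D5} the worst case is 8.
With {D2, D3, D4, D5} the worst case is 8.
No size-4 selection achieves below 8.

8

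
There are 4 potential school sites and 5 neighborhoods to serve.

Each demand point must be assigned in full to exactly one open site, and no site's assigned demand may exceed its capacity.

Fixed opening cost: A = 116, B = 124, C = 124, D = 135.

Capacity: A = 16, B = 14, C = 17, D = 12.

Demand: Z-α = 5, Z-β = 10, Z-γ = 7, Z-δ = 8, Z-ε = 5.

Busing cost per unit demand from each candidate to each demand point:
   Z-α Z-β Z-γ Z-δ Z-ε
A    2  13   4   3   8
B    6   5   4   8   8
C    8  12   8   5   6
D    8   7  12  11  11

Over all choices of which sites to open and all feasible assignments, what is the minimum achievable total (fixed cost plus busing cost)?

Open {A, B, C}; cheapest assignment that respects the capacities:
  A (cap 16, load 12): Z-α, Z-γ — cost 5×2 + 7×4 = 38
  B (cap 14, load 10): Z-β — cost 10×5 = 50
  C (cap 17, load 13): Z-δ, Z-ε — cost 8×5 + 5×6 = 70
  Shipping 158, fixed 364 → total 522.
  Any other capacity-feasible assignment to {A, B, C} ships for at least 158.
Compare {A, B, D}: its best feasible assignment gives total 547.
Compare {A, C, D}: its best feasible assignment gives total 553.
Every other set of open sites that can feasibly serve all demand totals ≥ 547 even under its best assignment. Minimum: 522.

522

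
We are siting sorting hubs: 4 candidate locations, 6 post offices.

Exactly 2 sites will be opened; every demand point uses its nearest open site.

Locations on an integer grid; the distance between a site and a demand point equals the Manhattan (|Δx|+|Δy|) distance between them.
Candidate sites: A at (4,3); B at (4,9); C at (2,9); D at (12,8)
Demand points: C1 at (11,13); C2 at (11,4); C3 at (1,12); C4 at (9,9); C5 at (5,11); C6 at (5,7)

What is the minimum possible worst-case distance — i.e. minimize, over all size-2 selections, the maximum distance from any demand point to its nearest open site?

Open {B, D}.
  Farthest demand point is C1 at distance 6 (to D); all others are ≤ 6.
With {C, D} the worst case is 6.
With {A, B} the worst case is 11.
No size-2 selection achieves below 6.

6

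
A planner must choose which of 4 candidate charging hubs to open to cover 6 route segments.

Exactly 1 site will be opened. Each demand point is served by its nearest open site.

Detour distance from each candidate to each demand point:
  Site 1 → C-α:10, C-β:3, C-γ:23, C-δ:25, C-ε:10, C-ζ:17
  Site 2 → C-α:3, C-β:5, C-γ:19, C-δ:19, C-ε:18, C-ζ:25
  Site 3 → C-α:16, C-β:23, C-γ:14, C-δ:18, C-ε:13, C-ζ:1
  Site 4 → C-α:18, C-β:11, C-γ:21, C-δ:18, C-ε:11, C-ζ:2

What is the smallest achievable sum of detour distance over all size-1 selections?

Open {Site 4}.
  C-α→Site 4 18, C-β→Site 4 11, C-γ→Site 4 21, C-δ→Site 4 18, C-ε→Site 4 11, C-ζ→Site 4 2  ⇒ total 81.
Compare {Site 3}: total 85.
Compare {Site 1}: total 88.
No size-1 selection does better; minimum is 81.

81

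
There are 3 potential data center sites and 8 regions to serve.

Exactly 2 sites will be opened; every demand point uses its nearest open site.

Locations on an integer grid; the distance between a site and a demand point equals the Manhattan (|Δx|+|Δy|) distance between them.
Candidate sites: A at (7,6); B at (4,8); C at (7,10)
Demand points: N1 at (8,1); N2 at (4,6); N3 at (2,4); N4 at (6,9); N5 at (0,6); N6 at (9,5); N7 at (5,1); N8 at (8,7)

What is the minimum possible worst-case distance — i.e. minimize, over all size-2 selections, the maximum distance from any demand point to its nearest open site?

7

Open {A, B}.
  Farthest demand point is N7 at distance 7 (to A); all others are ≤ 7.
With {A, C} the worst case is 7.
With {B, C} the worst case is 10.
No size-2 selection achieves below 7.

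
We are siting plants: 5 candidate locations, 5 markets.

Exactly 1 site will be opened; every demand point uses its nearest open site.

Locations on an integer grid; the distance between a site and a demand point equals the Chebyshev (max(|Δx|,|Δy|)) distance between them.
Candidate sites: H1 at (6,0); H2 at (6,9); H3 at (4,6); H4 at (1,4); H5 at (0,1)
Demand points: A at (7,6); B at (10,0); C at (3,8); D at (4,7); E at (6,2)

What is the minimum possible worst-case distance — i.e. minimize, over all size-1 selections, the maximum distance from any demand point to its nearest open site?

Open {H3}.
  Farthest demand point is B at distance 6 (to H3); all others are ≤ 6.
With {H1} the worst case is 8.
With {H2} the worst case is 9.
No size-1 selection achieves below 6.

6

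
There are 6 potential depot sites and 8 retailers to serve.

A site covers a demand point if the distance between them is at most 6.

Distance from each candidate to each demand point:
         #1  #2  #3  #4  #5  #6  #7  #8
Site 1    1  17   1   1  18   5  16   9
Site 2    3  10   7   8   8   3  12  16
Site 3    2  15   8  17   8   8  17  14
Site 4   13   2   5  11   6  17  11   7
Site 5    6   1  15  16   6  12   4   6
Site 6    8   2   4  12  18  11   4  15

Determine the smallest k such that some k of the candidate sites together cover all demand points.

2

Coverage sets (demand points within 6 of each site):
  Site 1: {#1, #3, #4, #6}
  Site 2: {#1, #6}
  Site 3: {#1}
  Site 4: {#2, #3, #5}
  Site 5: {#1, #2, #5, #7, #8}
  Site 6: {#2, #3, #7}
No single site covers all 8 demand points.
But {Site 1, Site 5} covers everything, so the minimum is 2.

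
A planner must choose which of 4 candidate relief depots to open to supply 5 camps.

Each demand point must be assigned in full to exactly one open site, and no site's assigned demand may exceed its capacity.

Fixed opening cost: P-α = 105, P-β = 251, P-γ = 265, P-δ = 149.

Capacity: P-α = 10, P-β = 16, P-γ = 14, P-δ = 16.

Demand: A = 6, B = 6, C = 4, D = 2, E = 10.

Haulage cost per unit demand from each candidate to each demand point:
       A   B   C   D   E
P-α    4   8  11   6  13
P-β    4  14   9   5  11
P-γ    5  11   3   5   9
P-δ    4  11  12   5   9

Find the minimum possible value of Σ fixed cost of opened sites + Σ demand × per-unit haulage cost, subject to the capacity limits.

Open {P-γ, P-δ}; cheapest assignment that respects the capacities:
  P-γ (cap 14, load 14): C, E — cost 4×3 + 10×9 = 102
  P-δ (cap 16, load 14): A, B, D — cost 6×4 + 6×11 + 2×5 = 100
  Shipping 202, fixed 414 → total 616.
  Any other capacity-feasible assignment to {P-γ, P-δ} ships for at least 202.
Compare {P-β, P-δ}: its best feasible assignment gives total 626.
Compare {P-α, P-γ, P-δ}: its best feasible assignment gives total 703.
Every other set of open sites that can feasibly serve all demand totals ≥ 626 even under its best assignment. Minimum: 616.

616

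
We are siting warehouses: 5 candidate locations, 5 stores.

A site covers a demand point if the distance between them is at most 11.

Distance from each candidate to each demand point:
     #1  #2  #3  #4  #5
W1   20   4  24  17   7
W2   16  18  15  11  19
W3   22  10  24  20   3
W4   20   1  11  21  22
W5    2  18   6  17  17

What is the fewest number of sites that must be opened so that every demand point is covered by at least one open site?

3

Coverage sets (demand points within 11 of each site):
  W1: {#2, #5}
  W2: {#4}
  W3: {#2, #5}
  W4: {#2, #3}
  W5: {#1, #3}
No 2 sites suffice: every size-2 union leaves at least one demand point uncovered.
But {W1, W2, W5} covers everything, so the minimum is 3.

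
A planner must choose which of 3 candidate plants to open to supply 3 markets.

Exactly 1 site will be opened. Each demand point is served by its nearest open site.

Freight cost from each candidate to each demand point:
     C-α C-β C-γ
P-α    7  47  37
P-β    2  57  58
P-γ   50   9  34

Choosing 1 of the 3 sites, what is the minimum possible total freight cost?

91

Open {P-α}.
  C-α→P-α 7, C-β→P-α 47, C-γ→P-α 37  ⇒ total 91.
Compare {P-γ}: total 93.
Compare {P-β}: total 117.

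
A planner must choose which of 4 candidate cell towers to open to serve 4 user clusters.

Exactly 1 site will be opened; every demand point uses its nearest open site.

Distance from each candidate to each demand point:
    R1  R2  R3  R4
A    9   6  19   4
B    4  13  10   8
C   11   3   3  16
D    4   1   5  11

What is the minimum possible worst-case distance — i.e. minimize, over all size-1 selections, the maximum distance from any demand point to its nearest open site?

Open {D}.
  Farthest demand point is R4 at distance 11 (to D); all others are ≤ 11.
With {B} the worst case is 13.
With {C} the worst case is 16.
No size-1 selection achieves below 11.

11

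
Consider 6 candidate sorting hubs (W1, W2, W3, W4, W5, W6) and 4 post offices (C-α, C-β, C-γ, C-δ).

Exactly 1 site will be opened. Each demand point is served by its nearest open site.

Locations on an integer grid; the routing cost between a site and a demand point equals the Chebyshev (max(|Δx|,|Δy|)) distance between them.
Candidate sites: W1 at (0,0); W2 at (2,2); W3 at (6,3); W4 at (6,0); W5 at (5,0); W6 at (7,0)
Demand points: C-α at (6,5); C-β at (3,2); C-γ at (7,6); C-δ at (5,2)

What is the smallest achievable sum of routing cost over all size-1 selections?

Open {W3}.
  C-α→W3 2, C-β→W3 3, C-γ→W3 3, C-δ→W3 1  ⇒ total 9.
Compare {W2}: total 13.
Compare {W5}: total 15.
No size-1 selection does better; minimum is 9.

9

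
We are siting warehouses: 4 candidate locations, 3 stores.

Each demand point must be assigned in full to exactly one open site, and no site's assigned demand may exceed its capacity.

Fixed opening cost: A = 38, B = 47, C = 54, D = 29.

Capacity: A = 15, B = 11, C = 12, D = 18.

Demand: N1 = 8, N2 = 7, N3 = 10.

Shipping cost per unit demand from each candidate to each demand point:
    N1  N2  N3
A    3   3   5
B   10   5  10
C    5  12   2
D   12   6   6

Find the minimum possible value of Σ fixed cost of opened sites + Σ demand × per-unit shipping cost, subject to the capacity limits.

157

Open {A, C}; cheapest assignment that respects the capacities:
  A (cap 15, load 15): N1, N2 — cost 8×3 + 7×3 = 45
  C (cap 12, load 10): N3 — cost 10×2 = 20
  Shipping 65, fixed 92 → total 157.
  Any other capacity-feasible assignment to {A, C} ships for at least 65.
Compare {A, D}: its best feasible assignment gives total 172.
Compare {A, C, D}: its best feasible assignment gives total 186.
Every other set of open sites that can feasibly serve all demand totals ≥ 172 even under its best assignment. Minimum: 157.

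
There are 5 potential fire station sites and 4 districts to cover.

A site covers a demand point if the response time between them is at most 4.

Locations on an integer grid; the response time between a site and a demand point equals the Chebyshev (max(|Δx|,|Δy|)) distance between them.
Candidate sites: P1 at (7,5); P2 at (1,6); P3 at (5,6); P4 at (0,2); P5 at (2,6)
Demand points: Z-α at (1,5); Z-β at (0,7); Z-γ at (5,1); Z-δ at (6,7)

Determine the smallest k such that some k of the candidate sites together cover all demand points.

Coverage sets (demand points within 4 of each site):
  P1: {Z-γ, Z-δ}
  P2: {Z-α, Z-β}
  P3: {Z-α, Z-δ}
  P4: {Z-α}
  P5: {Z-α, Z-β, Z-δ}
No single site covers all 4 demand points.
But {P1, P2} covers everything, so the minimum is 2.

2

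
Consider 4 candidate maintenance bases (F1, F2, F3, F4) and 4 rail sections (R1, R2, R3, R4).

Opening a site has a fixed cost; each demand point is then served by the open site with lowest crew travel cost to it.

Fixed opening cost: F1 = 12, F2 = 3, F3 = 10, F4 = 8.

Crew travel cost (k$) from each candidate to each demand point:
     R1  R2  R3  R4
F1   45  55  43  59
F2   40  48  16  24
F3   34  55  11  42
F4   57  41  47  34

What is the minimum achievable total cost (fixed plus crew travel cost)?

Open {F2, F3}: assign each demand point to its cheapest open site.
  R1→F3 34, R2→F2 48, R3→F3 11, R4→F2 24
  crew travel cost 117, fixed 13 → total 130.
Compare {F2}: crew travel cost 128 + fixed 3 = 131.
Compare {F2, F3, F4}: crew travel cost 110 + fixed 21 = 131.
Compare {F2, F4}: crew travel cost 121 + fixed 11 = 132.
All other subsets cost ≥ 131. Minimum total cost: 130.

130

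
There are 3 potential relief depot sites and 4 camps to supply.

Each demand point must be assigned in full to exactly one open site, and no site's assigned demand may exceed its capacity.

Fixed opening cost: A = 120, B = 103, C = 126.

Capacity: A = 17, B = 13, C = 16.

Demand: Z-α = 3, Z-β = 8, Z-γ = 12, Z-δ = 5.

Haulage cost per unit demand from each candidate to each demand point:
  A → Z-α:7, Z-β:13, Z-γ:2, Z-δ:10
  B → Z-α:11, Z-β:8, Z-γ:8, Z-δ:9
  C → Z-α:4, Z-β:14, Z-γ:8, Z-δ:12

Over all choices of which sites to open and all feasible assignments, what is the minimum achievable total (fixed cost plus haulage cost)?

Open {A, B}; cheapest assignment that respects the capacities:
  A (cap 17, load 15): Z-α, Z-γ — cost 3×7 + 12×2 = 45
  B (cap 13, load 13): Z-β, Z-δ — cost 8×8 + 5×9 = 109
  Shipping 154, fixed 223 → total 377.
  Any other capacity-feasible assignment to {A, B} ships for at least 154.
Compare {A, C}: its best feasible assignment gives total 444.
Compare {B, C}: its best feasible assignment gives total 446.
Every other set of open sites that can feasibly serve all demand totals ≥ 444 even under its best assignment. Minimum: 377.

377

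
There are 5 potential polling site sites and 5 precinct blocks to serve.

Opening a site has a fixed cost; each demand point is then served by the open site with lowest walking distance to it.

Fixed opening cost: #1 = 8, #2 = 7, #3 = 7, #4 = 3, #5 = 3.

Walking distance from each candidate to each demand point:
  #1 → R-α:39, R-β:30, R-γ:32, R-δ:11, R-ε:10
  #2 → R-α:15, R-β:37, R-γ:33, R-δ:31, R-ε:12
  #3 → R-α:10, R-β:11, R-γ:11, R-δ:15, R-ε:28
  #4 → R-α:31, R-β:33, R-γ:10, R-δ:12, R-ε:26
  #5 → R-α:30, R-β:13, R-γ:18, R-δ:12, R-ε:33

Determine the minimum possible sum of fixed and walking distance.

68

Open {#1, #3}: assign each demand point to its cheapest open site.
  R-α→#3 10, R-β→#3 11, R-γ→#3 11, R-δ→#1 11, R-ε→#1 10
  walking distance 53, fixed 15 → total 68.
Compare {#1, #3, #4}: walking distance 52 + fixed 18 = 70.
Compare {#1, #3, #5}: walking distance 53 + fixed 18 = 71.
Compare {#2, #3, #4}: walking distance 55 + fixed 17 = 72.
All other subsets cost ≥ 70. Minimum total cost: 68.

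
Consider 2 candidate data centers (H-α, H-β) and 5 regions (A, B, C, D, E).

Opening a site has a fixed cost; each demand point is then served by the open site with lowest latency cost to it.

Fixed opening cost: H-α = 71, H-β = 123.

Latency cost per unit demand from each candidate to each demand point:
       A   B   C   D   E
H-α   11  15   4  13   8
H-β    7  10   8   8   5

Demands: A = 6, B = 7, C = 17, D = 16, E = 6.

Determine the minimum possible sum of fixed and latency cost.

Open {H-β}: assign each demand point to its cheapest open site.
  A→H-β 6×7=42, B→H-β 7×10=70, C→H-β 17×8=136, D→H-β 16×8=128, E→H-β 6×5=30
  latency cost 406, fixed 123 → total 529.
Compare {H-α, H-β}: latency cost 338 + fixed 194 = 532.
Compare {H-α}: latency cost 495 + fixed 71 = 566.

529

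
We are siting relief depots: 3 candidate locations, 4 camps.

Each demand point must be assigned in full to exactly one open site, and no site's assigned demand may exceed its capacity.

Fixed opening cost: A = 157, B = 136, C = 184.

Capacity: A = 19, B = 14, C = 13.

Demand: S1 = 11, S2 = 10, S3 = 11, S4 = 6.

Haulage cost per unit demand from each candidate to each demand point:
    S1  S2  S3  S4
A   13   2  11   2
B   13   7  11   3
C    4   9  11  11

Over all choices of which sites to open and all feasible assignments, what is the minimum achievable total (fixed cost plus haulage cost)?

674

Open {A, B, C}; cheapest assignment that respects the capacities:
  A (cap 19, load 16): S2, S4 — cost 10×2 + 6×2 = 32
  B (cap 14, load 11): S3 — cost 11×11 = 121
  C (cap 13, load 11): S1 — cost 11×4 = 44
  Shipping 197, fixed 477 → total 674.
  Any other capacity-feasible assignment to {A, B, C} ships for at least 197.
Total demand is 38 and no other set of sites has combined capacity ≥ 38, so {A, B, C} is the only feasible choice of open sites. Minimum: 674.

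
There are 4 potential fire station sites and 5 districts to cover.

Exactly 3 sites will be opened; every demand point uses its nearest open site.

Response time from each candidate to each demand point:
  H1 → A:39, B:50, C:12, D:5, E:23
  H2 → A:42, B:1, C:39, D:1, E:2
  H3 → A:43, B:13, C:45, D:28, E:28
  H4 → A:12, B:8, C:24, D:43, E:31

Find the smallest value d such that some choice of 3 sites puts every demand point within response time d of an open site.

12

Open {H1, H2, H4}.
  Farthest demand point is A at response time 12 (to H4); all others are ≤ 12.
With {H1, H3, H4} the worst case is 23.
With {H2, H3, H4} the worst case is 24.
No size-3 selection achieves below 12.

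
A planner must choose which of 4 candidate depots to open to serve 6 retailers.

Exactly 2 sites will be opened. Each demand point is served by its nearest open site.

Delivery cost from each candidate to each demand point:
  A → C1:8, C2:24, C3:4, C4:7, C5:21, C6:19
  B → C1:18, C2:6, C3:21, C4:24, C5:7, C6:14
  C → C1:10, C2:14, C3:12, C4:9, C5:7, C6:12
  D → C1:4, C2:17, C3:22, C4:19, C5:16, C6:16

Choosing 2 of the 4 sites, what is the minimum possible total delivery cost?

46

Open {A, B}.
  C1→A 8, C2→B 6, C3→A 4, C4→A 7, C5→B 7, C6→B 14  ⇒ total 46.
Compare {A, C}: total 52.
Compare {B, C}: total 56.
No size-2 selection does better; minimum is 46.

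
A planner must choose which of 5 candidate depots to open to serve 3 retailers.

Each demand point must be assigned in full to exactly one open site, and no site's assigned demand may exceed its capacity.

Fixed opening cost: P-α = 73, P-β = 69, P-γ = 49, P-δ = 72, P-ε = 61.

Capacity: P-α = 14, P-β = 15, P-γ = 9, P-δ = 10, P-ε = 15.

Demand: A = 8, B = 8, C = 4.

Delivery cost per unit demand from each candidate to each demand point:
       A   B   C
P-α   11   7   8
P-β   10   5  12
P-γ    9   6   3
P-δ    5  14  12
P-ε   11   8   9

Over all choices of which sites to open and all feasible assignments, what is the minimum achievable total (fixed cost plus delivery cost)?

Open {P-β, P-δ}; cheapest assignment that respects the capacities:
  P-β (cap 15, load 12): B, C — cost 8×5 + 4×12 = 88
  P-δ (cap 10, load 8): A — cost 8×5 = 40
  Shipping 128, fixed 141 → total 269.
  Any other capacity-feasible assignment to {P-β, P-δ} ships for at least 128.
Compare {P-α, P-δ}: its best feasible assignment gives total 273.
Compare {P-δ, P-ε}: its best feasible assignment gives total 273.
Every other set of open sites that can feasibly serve all demand totals ≥ 273 even under its best assignment. Minimum: 269.

269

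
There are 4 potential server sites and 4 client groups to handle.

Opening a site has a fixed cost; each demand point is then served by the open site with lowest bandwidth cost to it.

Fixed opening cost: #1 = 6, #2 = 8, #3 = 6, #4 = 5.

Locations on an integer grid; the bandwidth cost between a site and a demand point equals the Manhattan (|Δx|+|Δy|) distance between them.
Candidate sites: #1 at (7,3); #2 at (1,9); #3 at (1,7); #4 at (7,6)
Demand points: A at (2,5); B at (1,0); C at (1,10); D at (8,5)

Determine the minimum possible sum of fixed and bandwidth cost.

Open {#3, #4}: assign each demand point to its cheapest open site.
  A→#3 3, B→#3 7, C→#3 3, D→#4 2
  bandwidth cost 15, fixed 11 → total 26.
Compare {#3}: bandwidth cost 22 + fixed 6 = 28.
Compare {#1, #3}: bandwidth cost 16 + fixed 12 = 28.
Compare {#2, #4}: bandwidth cost 17 + fixed 13 = 30.
All other subsets cost ≥ 28. Minimum total cost: 26.

26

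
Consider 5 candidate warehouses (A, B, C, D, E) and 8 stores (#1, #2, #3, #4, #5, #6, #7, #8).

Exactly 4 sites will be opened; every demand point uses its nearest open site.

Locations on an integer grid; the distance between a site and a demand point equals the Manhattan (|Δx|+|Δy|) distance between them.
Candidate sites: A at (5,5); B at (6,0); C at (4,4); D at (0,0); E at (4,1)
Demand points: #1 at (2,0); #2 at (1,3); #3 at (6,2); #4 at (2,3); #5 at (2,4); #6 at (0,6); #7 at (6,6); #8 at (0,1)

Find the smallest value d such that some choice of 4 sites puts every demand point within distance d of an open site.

Open {A, B, C, D}.
  Farthest demand point is #6 at distance 6 (to A); all others are ≤ 6.
With {A, B, C, E} the worst case is 6.
With {A, B, D, E} the worst case is 6.
No size-4 selection achieves below 6.

6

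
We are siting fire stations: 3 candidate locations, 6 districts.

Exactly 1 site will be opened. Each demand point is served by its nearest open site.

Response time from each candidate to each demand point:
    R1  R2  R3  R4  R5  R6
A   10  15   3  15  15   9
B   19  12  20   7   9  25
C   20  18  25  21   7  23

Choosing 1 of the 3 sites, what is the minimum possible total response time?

Open {A}.
  R1→A 10, R2→A 15, R3→A 3, R4→A 15, R5→A 15, R6→A 9  ⇒ total 67.
Compare {B}: total 92.
Compare {C}: total 114.

67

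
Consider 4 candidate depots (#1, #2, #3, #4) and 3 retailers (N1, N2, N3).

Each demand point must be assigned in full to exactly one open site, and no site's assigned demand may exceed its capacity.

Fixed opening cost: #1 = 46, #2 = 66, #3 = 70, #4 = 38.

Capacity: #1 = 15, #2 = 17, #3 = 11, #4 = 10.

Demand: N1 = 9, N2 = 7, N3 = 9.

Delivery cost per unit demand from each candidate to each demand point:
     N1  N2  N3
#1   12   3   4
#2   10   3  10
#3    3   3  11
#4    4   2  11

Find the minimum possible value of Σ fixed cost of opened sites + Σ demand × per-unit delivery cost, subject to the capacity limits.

231

Open {#1, #3, #4}; cheapest assignment that respects the capacities:
  #1 (cap 15, load 9): N3 — cost 9×4 = 36
  #3 (cap 11, load 9): N1 — cost 9×3 = 27
  #4 (cap 10, load 7): N2 — cost 7×2 = 14
  Shipping 77, fixed 154 → total 231.
  Any other capacity-feasible assignment to {#1, #3, #4} ships for at least 77.
Compare {#1, #2, #4}: its best feasible assignment gives total 243.
Compare {#2, #4}: its best feasible assignment gives total 251.
Every other set of open sites that can feasibly serve all demand totals ≥ 243 even under its best assignment. Minimum: 231.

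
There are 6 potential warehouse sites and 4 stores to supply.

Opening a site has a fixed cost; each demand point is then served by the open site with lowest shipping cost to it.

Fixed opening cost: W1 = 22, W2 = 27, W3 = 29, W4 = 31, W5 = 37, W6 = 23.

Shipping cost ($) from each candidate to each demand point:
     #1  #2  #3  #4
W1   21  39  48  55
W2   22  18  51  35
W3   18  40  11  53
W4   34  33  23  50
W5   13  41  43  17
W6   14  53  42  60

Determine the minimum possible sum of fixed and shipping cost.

138

Open {W2, W3}: assign each demand point to its cheapest open site.
  #1→W3 18, #2→W2 18, #3→W3 11, #4→W2 35
  shipping cost 82, fixed 56 → total 138.
Compare {W3, W5}: shipping cost 81 + fixed 66 = 147.
Compare {W3}: shipping cost 122 + fixed 29 = 151.
Compare {W5}: shipping cost 114 + fixed 37 = 151.
All other subsets cost ≥ 147. Minimum total cost: 138.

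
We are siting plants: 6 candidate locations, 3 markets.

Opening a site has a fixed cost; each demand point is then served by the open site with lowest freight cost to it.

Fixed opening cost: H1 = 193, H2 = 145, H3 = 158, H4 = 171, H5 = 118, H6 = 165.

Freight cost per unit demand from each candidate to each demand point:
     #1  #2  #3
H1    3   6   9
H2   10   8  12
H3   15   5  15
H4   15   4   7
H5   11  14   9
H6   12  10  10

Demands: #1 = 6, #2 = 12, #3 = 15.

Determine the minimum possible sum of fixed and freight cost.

414

Open {H4}: assign each demand point to its cheapest open site.
  #1→H4 6×15=90, #2→H4 12×4=48, #3→H4 15×7=105
  freight cost 243, fixed 171 → total 414.
Compare {H1}: freight cost 225 + fixed 193 = 418.
Compare {H2}: freight cost 336 + fixed 145 = 481.
Compare {H5}: freight cost 369 + fixed 118 = 487.
All other subsets cost ≥ 418. Minimum total cost: 414.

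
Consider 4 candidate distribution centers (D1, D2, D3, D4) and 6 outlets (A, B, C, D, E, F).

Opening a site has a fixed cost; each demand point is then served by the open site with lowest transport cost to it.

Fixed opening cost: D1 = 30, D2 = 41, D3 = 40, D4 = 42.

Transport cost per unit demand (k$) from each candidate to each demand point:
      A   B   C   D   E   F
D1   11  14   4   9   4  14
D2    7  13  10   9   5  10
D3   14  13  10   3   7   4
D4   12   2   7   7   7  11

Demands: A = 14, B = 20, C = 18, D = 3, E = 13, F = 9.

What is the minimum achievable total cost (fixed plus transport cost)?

460

Open {D1, D2, D3, D4}: assign each demand point to its cheapest open site.
  A→D2 14×7=98, B→D4 20×2=40, C→D1 18×4=72, D→D3 3×3=9, E→D1 13×4=52, F→D3 9×4=36
  transport cost 307, fixed 153 → total 460.
Compare {D1, D3, D4}: transport cost 363 + fixed 112 = 475.
Compare {D1, D2, D4}: transport cost 373 + fixed 113 = 486.
Compare {D2, D3, D4}: transport cost 374 + fixed 123 = 497.
All other subsets cost ≥ 475. Minimum total cost: 460.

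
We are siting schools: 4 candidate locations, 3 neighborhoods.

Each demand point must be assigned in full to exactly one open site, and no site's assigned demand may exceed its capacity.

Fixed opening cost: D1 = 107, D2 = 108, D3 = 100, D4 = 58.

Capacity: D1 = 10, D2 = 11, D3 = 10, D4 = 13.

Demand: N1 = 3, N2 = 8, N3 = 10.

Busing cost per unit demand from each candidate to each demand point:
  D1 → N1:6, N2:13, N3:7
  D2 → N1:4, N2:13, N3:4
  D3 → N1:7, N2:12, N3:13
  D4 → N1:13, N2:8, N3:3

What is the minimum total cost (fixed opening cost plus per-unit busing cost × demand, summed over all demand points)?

Open {D2, D4}; cheapest assignment that respects the capacities:
  D2 (cap 11, load 10): N3 — cost 10×4 = 40
  D4 (cap 13, load 11): N1, N2 — cost 3×13 + 8×8 = 103
  Shipping 143, fixed 166 → total 309.
  Any other capacity-feasible assignment to {D2, D4} ships for at least 143.
Compare {D3, D4}: its best feasible assignment gives total 323.
Compare {D1, D4}: its best feasible assignment gives total 338.
Every other set of open sites that can feasibly serve all demand totals ≥ 323 even under its best assignment. Minimum: 309.

309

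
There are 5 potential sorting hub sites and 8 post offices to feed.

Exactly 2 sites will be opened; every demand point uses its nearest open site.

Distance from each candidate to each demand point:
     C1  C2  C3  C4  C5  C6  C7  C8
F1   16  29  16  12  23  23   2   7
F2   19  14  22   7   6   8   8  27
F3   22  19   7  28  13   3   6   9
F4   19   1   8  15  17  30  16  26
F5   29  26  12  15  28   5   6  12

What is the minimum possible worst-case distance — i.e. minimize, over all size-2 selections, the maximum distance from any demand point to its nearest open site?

16

Open {F1, F2}.
  Farthest demand point is C1 at distance 16 (to F1); all others are ≤ 16.
With {F1, F3} the worst case is 19.
With {F2, F3} the worst case is 19.
No size-2 selection achieves below 16.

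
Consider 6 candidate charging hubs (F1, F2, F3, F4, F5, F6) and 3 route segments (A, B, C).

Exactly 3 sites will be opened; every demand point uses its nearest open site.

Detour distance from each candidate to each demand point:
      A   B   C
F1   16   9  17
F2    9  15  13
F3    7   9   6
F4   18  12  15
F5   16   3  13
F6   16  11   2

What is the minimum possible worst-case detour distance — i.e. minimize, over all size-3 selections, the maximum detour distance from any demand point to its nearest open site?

7

Open {F1, F3, F5}.
  Farthest demand point is A at detour distance 7 (to F3); all others are ≤ 7.
With {F2, F3, F5} the worst case is 7.
With {F3, F4, F5} the worst case is 7.
No size-3 selection achieves below 7.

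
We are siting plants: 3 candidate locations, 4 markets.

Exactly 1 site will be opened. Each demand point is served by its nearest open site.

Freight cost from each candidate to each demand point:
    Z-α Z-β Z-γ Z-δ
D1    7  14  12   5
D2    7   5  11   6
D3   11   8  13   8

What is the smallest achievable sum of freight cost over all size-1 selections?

29

Open {D2}.
  Z-α→D2 7, Z-β→D2 5, Z-γ→D2 11, Z-δ→D2 6  ⇒ total 29.
Compare {D1}: total 38.
Compare {D3}: total 40.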